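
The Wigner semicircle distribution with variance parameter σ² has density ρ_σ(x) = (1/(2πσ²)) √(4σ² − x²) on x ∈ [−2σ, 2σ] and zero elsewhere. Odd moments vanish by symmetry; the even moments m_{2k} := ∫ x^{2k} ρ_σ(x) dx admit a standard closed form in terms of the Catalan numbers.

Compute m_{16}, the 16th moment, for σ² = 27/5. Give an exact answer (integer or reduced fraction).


By the scaled semicircle moment identity, m_{2k} = σ^{2k} · C_k with k = 8.
C_8 = (1/(k+1)) · C(2k, k) = (1/9) · C(16, 8) = (1/9) · 12870 = 1430.
σ^{2k} = (σ²)^k = (27/5)^8 = 282429536481/390625.

Therefore m_{16} = σ^{16} · C_8 = (282429536481/390625) · 1430 = 80774847433566/78125.


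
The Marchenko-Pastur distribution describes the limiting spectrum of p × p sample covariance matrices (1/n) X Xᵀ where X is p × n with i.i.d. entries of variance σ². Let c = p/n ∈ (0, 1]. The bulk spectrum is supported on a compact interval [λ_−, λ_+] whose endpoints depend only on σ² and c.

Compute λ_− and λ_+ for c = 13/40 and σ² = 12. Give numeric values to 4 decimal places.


c = 13/40 = 0.325000; √c = 0.570088.
λ_− = σ² (1 − √c)² = 12 · (1 − 0.570088)² = 12 · (0.429912)² = 2.217895.
λ_+ = σ² (1 + √c)² = 12 · (1 + 0.570088)² = 12 · (1.570088)² = 29.582105.

Rounded to 4 decimal places: λ_− ≈ 2.2179, λ_+ ≈ 29.5821.


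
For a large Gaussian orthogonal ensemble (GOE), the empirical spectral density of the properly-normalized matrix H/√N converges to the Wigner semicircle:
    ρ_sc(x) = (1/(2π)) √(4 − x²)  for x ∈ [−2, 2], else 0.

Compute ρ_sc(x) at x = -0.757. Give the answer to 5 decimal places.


ρ_sc(x) = (1/(2π)) √(4 − x²). With x = -0.757:
  4 − x² = 4 − (-0.757)² = 4 − 0.573049 = 3.426951.
  √(4 − x²) = 1.851203.
  1/(2π) = 0.159155.
  ρ_sc(-0.757) = 0.159155 · 1.851203 = 0.294628.

Rounded to 5 decimal places: ρ_sc(-0.757) ≈ 0.29463.


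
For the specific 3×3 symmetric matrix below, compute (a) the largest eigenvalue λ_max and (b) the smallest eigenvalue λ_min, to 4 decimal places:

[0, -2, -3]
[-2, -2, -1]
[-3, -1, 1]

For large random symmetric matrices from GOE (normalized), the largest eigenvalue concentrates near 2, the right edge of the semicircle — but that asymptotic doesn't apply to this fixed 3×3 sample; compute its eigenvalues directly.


Since M is real symmetric, all three eigenvalues are real; they are the roots of det(λI − M) = λ³ − (tr M) λ² + s λ − det M, where s is the sum of the principal 2×2 minors.
tr M = 0 + (-2) + 1 = -1.
s = (0·(-2) − (-2)²) + (0·1 − (-3)²) + ((-2)·1 − (-1)²) = -4 + (-9) + (-3) = -16.
det M (expand along row 1) = 0·(-3) − (-2)·(-5) + (-3)·(-4) = 2.
Characteristic polynomial: λ³ + λ² − 16λ − 2 = 0.
Substitute λ = y + (tr M)/3 = y − 0.333333 to remove the quadratic term: y³ + p·y + q = 0 with p = s − (tr M)²/3 = -16.333333 and q = −2(tr M)³/27 + (tr M)·s/3 − det M = 3.407407.
Three real roots ⇒ use the trigonometric (Viète) form: r = 2√(−p/3) = 4.666667, φ = arccos(3q/(p·r)) = arccos(-0.134111) = 1.705312 rad.
y_k = r·cos(φ/3 − 2πk/3) for k = 0, 1, 2 gives y = 3.932801, 0.209177, -4.141978.
λ_k = y_k − 0.333333 gives λ = 3.5995, -0.1242, -4.4753 (check: the sum is -1.0000 = tr M).

Hence λ_max = 3.5995 and λ_min = -4.4753.


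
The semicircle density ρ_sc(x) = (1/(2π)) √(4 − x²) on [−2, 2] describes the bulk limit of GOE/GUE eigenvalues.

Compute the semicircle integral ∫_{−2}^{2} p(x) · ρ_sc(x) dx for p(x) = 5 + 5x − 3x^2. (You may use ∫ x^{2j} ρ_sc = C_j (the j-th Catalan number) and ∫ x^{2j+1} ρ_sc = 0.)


Write p(x) = Σ a_i x^i, split into monomials and integrate each against ρ_sc separately.
Using ∫ x^{2j} ρ_sc = C_j = (1/(j+1)) C(2j, j) (Catalan numbers) and ∫ x^{2j+1} ρ_sc = 0 (odd monomials vanish by symmetry):
  i = 0 (even): a_0 · C_{0} = 5 · 1 = 5
  i = 1 (odd): ∫ x^1 ρ_sc = 0 (vanishes)
  i = 2 (even): a_2 · C_{1} = -3 · 1 = -3

Summing the contributions: ∫_{−2}^{2} p(x) ρ_sc(x) dx = 5 + (-3) = 2.


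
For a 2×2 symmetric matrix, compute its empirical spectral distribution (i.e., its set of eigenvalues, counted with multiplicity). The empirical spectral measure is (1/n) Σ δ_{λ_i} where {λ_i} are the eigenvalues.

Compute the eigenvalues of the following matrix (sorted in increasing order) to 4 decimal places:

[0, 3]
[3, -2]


Since M is real symmetric, both eigenvalues are real; they are the roots of det(λI − M) = λ² − (tr M) λ + det M.
tr M = 0 + (-2) = -2.
det M = 0·(-2) − 3² = 0 − 9 = -9.
Characteristic polynomial: λ² + 2λ − 9 = 0.
Discriminant Δ = (tr M)² − 4·det M = 4 − (-36) = 40; √Δ = 6.324555.
λ = (tr M ± √Δ)/2 = (-2 ± 6.324555)/2, giving (tr M − √Δ)/2 = -4.1623 and (tr M + √Δ)/2 = 2.1623.

Eigenvalues sorted in increasing order: [-4.1623, 2.1623].


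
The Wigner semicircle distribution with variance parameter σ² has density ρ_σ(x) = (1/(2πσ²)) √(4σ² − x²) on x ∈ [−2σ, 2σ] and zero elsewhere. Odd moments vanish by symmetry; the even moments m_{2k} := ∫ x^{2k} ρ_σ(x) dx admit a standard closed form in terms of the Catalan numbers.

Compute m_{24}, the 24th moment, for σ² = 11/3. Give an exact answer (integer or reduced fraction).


By the scaled semicircle moment identity, m_{2k} = σ^{2k} · C_k with k = 12.
C_12 = (1/(k+1)) · C(2k, k) = (1/13) · C(24, 12) = (1/13) · 2704156 = 208012.
σ^{2k} = (σ²)^k = (11/3)^12 = 3138428376721/531441.

Therefore m_{24} = σ^{24} · C_12 = (3138428376721/531441) · 208012 = 652830763498488652/531441.


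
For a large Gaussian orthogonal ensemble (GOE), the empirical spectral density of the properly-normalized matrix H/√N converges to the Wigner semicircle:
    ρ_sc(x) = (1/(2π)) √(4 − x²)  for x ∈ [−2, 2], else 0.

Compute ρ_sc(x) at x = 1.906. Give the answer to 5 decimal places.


ρ_sc(x) = (1/(2π)) √(4 − x²). With x = 1.906:
  4 − x² = 4 − (1.906)² = 4 − 3.632836 = 0.367164.
  √(4 − x²) = 0.605941.
  1/(2π) = 0.159155.
  ρ_sc(1.906) = 0.159155 · 0.605941 = 0.096438.

Rounded to 5 decimal places: ρ_sc(1.906) ≈ 0.09644.


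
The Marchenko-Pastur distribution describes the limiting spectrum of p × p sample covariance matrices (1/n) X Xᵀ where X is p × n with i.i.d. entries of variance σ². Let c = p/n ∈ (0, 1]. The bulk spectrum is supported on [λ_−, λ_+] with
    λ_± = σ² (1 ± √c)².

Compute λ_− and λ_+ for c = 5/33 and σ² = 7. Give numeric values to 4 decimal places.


c = 5/33 = 0.151515; √c = 0.389249.
λ_− = σ² (1 − √c)² = 7 · (1 − 0.389249)² = 7 · (0.610751)² = 2.611113.
λ_+ = σ² (1 + √c)² = 7 · (1 + 0.389249)² = 7 · (1.389249)² = 13.510099.

Rounded to 4 decimal places: λ_− ≈ 2.6111, λ_+ ≈ 13.5101.


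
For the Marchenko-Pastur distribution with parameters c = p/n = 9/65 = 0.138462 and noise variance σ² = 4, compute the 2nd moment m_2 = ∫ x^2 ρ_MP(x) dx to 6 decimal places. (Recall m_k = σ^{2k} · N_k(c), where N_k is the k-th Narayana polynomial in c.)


E[X²] = σ⁴ (1 + c) (second MP moment). With σ² = 4 (so σ⁴ = 16) and c = 9/65 = 0.138462: E[X²] = 16 · (1 + 0.138462) = 16 · 1.138462.

So E[X^2] = 18.215385.


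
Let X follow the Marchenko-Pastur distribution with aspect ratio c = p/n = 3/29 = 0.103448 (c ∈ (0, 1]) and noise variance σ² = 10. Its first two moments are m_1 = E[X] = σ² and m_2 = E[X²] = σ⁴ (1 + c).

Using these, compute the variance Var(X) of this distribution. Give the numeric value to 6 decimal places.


m_1 = E[X] = σ² = 10, so m_1² = 100.
m_2 = E[X²] = σ⁴ (1 + c) = 100 · (1 + 0.103448) = 100 · 1.103448 = 110.344828.
(Note m_2 − m_1² simplifies to c · σ⁴ = 0.103448 · 100.)

Var(X) = m_2 − m_1² = 110.344828 − 100 = 10.344828.


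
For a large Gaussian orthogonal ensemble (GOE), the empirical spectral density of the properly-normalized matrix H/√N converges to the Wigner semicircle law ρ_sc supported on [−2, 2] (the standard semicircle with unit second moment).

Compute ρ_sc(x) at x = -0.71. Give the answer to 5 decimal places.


ρ_sc(x) = (1/(2π)) √(4 − x²). With x = -0.71:
  4 − x² = 4 − (-0.71)² = 4 − 0.504100 = 3.495900.
  √(4 − x²) = 1.869733.
  1/(2π) = 0.159155.
  ρ_sc(-0.71) = 0.159155 · 1.869733 = 0.297577.

Rounded to 5 decimal places: ρ_sc(-0.71) ≈ 0.29758.


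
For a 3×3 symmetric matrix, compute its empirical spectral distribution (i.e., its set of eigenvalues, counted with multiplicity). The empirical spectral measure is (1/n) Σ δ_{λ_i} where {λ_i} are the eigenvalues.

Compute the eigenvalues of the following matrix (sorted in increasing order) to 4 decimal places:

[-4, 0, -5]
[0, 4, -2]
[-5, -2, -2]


Since M is real symmetric, all three eigenvalues are real; they are the roots of det(λI − M) = λ³ − (tr M) λ² + s λ − det M, where s is the sum of the principal 2×2 minors.
tr M = -4 + 4 + (-2) = -2.
s = ((-4)·4 − 0²) + ((-4)·(-2) − (-5)²) + (4·(-2) − (-2)²) = -16 + (-17) + (-12) = -45.
det M (expand along row 1) = (-4)·(-12) − 0·(-10) + (-5)·20 = -52.
Characteristic polynomial: λ³ + 2λ² − 45λ + 52 = 0.
Substitute λ = y + (tr M)/3 = y − 0.666667 to remove the quadratic term: y³ + p·y + q = 0 with p = s − (tr M)²/3 = -46.333333 and q = −2(tr M)³/27 + (tr M)·s/3 − det M = 82.592593.
Three real roots ⇒ use the trigonometric (Viète) form: r = 2√(−p/3) = 7.859884, φ = arccos(3q/(p·r)) = arccos(-0.680382) = 2.319080 rad.
y_k = r·cos(φ/3 − 2πk/3) for k = 0, 1, 2 gives y = 5.626109, 1.940209, -7.566317.
λ_k = y_k − 0.666667 gives λ = 4.9594, 1.2735, -8.2330 (check: the sum is -2.0000 = tr M).

Eigenvalues sorted in increasing order: [-8.2330, 1.2735, 4.9594].


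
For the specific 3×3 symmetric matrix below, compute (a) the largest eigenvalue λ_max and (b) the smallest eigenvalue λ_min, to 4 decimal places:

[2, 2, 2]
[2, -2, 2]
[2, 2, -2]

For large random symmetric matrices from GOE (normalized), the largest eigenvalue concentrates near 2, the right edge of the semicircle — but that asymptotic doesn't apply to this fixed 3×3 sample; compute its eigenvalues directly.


Since M is real symmetric, all three eigenvalues are real; they are the roots of det(λI − M) = λ³ − (tr M) λ² + s λ − det M, where s is the sum of the principal 2×2 minors.
tr M = 2 + (-2) + (-2) = -2.
s = (2·(-2) − 2²) + (2·(-2) − 2²) + ((-2)·(-2) − 2²) = -8 + (-8) + 0 = -16.
det M (expand along row 1) = 2·0 − 2·(-8) + 2·8 = 32.
Characteristic polynomial: λ³ + 2λ² − 16λ − 32 = 0.
Substitute λ = y + (tr M)/3 = y − 0.666667 to remove the quadratic term: y³ + p·y + q = 0 with p = s − (tr M)²/3 = -17.333333 and q = −2(tr M)³/27 + (tr M)·s/3 − det M = -20.740741.
Three real roots ⇒ use the trigonometric (Viète) form: r = 2√(−p/3) = 4.807402, φ = arccos(3q/(p·r)) = arccos(0.746712) = 0.727692 rad.
y_k = r·cos(φ/3 − 2πk/3) for k = 0, 1, 2 gives y = 4.666667, -1.333333, -3.333333.
λ_k = y_k − 0.666667 gives λ = 4.0000, -2.0000, -4.0000 (check: the sum is -2.0000 = tr M).

Hence λ_max = 4.0000 and λ_min = -4.0000.


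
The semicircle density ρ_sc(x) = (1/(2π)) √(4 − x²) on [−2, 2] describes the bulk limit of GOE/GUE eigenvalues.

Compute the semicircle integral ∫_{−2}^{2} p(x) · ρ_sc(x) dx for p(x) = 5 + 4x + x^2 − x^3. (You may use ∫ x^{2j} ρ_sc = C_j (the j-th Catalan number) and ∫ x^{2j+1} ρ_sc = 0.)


Write p(x) = Σ a_i x^i, split into monomials and integrate each against ρ_sc separately.
Using ∫ x^{2j} ρ_sc = C_j = (1/(j+1)) C(2j, j) (Catalan numbers) and ∫ x^{2j+1} ρ_sc = 0 (odd monomials vanish by symmetry):
  i = 0 (even): a_0 · C_{0} = 5 · 1 = 5
  i = 1 (odd): ∫ x^1 ρ_sc = 0 (vanishes)
  i = 2 (even): a_2 · C_{1} = 1 · 1 = 1
  i = 3 (odd): ∫ x^3 ρ_sc = 0 (vanishes)

Summing the contributions: ∫_{−2}^{2} p(x) ρ_sc(x) dx = 5 + 1 = 6.


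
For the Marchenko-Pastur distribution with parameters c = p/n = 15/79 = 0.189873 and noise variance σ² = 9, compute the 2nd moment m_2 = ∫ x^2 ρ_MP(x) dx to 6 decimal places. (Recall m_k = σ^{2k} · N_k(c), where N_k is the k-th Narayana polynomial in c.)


E[X²] = σ⁴ (1 + c) (second MP moment). With σ² = 9 (so σ⁴ = 81) and c = 15/79 = 0.189873: E[X²] = 81 · (1 + 0.189873) = 81 · 1.189873.

So E[X^2] = 96.379747.


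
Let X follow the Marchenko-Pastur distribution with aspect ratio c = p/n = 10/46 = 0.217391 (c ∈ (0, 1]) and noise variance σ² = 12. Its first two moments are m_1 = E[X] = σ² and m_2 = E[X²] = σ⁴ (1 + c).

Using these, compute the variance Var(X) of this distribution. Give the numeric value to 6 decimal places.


m_1 = E[X] = σ² = 12, so m_1² = 144.
m_2 = E[X²] = σ⁴ (1 + c) = 144 · (1 + 0.217391) = 144 · 1.217391 = 175.304348.
(Note m_2 − m_1² simplifies to c · σ⁴ = 0.217391 · 144.)

Var(X) = m_2 − m_1² = 175.304348 − 144 = 31.304348.


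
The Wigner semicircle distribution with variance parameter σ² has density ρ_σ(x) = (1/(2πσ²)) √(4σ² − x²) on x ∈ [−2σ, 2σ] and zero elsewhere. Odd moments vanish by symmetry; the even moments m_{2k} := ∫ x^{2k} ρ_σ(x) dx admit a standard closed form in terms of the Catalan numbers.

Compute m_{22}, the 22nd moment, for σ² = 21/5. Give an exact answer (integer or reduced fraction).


By the scaled semicircle moment identity, m_{2k} = σ^{2k} · C_k with k = 11.
C_11 = (1/(k+1)) · C(2k, k) = (1/12) · C(22, 11) = (1/12) · 705432 = 58786.
σ^{2k} = (σ²)^k = (21/5)^11 = 350277500542221/48828125.

Therefore m_{22} = σ^{22} · C_11 = (350277500542221/48828125) · 58786 = 20591413146875003706/48828125.


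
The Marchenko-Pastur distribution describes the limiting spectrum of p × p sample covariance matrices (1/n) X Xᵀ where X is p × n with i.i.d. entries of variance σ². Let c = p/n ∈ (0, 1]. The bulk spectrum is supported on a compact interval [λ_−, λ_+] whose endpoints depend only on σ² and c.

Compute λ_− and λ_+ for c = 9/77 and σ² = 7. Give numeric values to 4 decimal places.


c = 9/77 = 0.116883; √c = 0.341882.
λ_− = σ² (1 − √c)² = 7 · (1 − 0.341882)² = 7 · (0.658118)² = 3.031838.
λ_+ = σ² (1 + √c)² = 7 · (1 + 0.341882)² = 7 · (1.341882)² = 12.604526.

Rounded to 4 decimal places: λ_− ≈ 3.0318, λ_+ ≈ 12.6045.


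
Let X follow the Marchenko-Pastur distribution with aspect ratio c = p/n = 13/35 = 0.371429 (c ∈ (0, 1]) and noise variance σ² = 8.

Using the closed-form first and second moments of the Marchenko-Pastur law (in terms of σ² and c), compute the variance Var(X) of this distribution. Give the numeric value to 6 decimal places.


Recall the MP moments m_1 = E[X] = σ² and m_2 = E[X²] = σ⁴ (1 + c).
m_1 = E[X] = σ² = 8, so m_1² = 64.
m_2 = E[X²] = σ⁴ (1 + c) = 64 · (1 + 0.371429) = 64 · 1.371429 = 87.771429.
(Note m_2 − m_1² simplifies to c · σ⁴ = 0.371429 · 64.)

Var(X) = m_2 − m_1² = 87.771429 − 64 = 23.771429.


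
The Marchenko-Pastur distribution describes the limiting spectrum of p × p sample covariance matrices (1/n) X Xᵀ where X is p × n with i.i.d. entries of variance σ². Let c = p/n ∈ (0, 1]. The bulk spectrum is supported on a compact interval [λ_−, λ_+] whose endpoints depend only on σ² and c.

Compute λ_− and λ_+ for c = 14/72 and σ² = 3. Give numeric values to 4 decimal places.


c = 14/72 = 0.194444; √c = 0.440959.
λ_− = σ² (1 − √c)² = 3 · (1 − 0.440959)² = 3 · (0.559041)² = 0.937582.
λ_+ = σ² (1 + √c)² = 3 · (1 + 0.440959)² = 3 · (1.440959)² = 6.229085.

Rounded to 4 decimal places: λ_− ≈ 0.9376, λ_+ ≈ 6.2291.


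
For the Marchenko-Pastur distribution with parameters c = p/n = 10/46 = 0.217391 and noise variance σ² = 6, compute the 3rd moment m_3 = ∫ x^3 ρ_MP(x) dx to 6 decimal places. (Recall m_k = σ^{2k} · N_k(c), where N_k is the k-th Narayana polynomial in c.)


E[X³] = σ⁶ (1 + 3c + c²) (third MP moment). With σ² = 6 (so σ⁶ = 216) and c = 10/46 = 0.217391: E[X³] = 216 · (1 + 3·0.217391 + (0.217391)²) = 216 · 1.699433.

So E[X^3] = 367.077505.


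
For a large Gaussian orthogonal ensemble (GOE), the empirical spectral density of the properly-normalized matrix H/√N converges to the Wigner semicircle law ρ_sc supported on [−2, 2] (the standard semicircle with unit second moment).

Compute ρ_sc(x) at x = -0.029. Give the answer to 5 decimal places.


ρ_sc(x) = (1/(2π)) √(4 − x²). With x = -0.029:
  4 − x² = 4 − (-0.029)² = 4 − 0.000841 = 3.999159.
  √(4 − x²) = 1.999790.
  1/(2π) = 0.159155.
  ρ_sc(-0.029) = 0.159155 · 1.999790 = 0.318276.

Rounded to 5 decimal places: ρ_sc(-0.029) ≈ 0.31828.


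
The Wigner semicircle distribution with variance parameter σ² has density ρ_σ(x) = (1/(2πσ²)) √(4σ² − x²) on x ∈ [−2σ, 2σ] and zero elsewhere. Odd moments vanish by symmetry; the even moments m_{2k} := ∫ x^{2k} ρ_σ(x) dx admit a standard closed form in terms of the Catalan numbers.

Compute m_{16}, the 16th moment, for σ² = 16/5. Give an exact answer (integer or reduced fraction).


By the scaled semicircle moment identity, m_{2k} = σ^{2k} · C_k with k = 8.
C_8 = (1/(k+1)) · C(2k, k) = (1/9) · C(16, 8) = (1/9) · 12870 = 1430.
σ^{2k} = (σ²)^k = (16/5)^8 = 4294967296/390625.

Therefore m_{16} = σ^{16} · C_8 = (4294967296/390625) · 1430 = 1228360646656/78125.


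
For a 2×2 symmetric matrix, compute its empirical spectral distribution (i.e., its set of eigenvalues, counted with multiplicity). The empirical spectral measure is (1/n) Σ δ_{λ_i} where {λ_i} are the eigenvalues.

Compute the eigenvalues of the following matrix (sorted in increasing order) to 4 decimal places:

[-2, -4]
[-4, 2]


Since M is real symmetric, both eigenvalues are real; they are the roots of det(λI − M) = λ² − (tr M) λ + det M.
tr M = -2 + 2 = 0.
det M = (-2)·2 − (-4)² = -4 − 16 = -20.
Characteristic polynomial: λ² − 20 = 0.
Discriminant Δ = (tr M)² − 4·det M = 0 − (-80) = 80; √Δ = 8.944272.
λ = (tr M ± √Δ)/2 = (0 ± 8.944272)/2, giving (tr M − √Δ)/2 = -4.4721 and (tr M + √Δ)/2 = 4.4721.

Eigenvalues sorted in increasing order: [-4.4721, 4.4721].


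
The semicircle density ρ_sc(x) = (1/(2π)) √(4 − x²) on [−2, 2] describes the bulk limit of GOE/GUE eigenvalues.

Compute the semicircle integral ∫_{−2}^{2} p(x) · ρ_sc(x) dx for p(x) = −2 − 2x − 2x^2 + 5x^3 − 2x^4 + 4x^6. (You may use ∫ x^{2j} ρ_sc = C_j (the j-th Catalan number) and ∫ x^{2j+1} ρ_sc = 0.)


Write p(x) = Σ a_i x^i, split into monomials and integrate each against ρ_sc separately.
Using ∫ x^{2j} ρ_sc = C_j = (1/(j+1)) C(2j, j) (Catalan numbers) and ∫ x^{2j+1} ρ_sc = 0 (odd monomials vanish by symmetry):
  i = 0 (even): a_0 · C_{0} = -2 · 1 = -2
  i = 1 (odd): ∫ x^1 ρ_sc = 0 (vanishes)
  i = 2 (even): a_2 · C_{1} = -2 · 1 = -2
  i = 3 (odd): ∫ x^3 ρ_sc = 0 (vanishes)
  i = 4 (even): a_4 · C_{2} = -2 · 2 = -4
  i = 6 (even): a_6 · C_{3} = 4 · 5 = 20

Summing the contributions: ∫_{−2}^{2} p(x) ρ_sc(x) dx = (-2) + (-2) + (-4) + 20 = 12.


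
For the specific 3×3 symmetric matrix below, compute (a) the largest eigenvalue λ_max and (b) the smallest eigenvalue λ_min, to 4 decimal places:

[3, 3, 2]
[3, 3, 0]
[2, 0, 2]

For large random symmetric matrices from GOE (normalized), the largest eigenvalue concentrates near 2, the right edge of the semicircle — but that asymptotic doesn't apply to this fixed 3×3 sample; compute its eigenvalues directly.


Since M is real symmetric, all three eigenvalues are real; they are the roots of det(λI − M) = λ³ − (tr M) λ² + s λ − det M, where s is the sum of the principal 2×2 minors.
tr M = 3 + 3 + 2 = 8.
s = (3·3 − 3²) + (3·2 − 2²) + (3·2 − 0²) = 0 + 2 + 6 = 8.
det M (expand along row 1) = 3·6 − 3·6 + 2·(-6) = -12.
Characteristic polynomial: λ³ − 8λ² + 8λ + 12 = 0.
Substitute λ = y + (tr M)/3 = y + 2.666667 to remove the quadratic term: y³ + p·y + q = 0 with p = s − (tr M)²/3 = -13.333333 and q = −2(tr M)³/27 + (tr M)·s/3 − det M = -4.592593.
Three real roots ⇒ use the trigonometric (Viète) form: r = 2√(−p/3) = 4.216370, φ = arccos(3q/(p·r)) = arccos(0.245077) = 1.323198 rad.
y_k = r·cos(φ/3 − 2πk/3) for k = 0, 1, 2 gives y = 3.812852, -0.347594, -3.465257.
λ_k = y_k + 2.666667 gives λ = 6.4795, 2.3191, -0.7986 (check: the sum is 8.0000 = tr M).

Hence λ_max = 6.4795 and λ_min = -0.7986.


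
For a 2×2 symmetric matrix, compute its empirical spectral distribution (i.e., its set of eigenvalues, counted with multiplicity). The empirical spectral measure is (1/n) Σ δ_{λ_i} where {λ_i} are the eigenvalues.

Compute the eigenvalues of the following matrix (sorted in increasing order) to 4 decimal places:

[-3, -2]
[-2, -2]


Since M is real symmetric, both eigenvalues are real; they are the roots of det(λI − M) = λ² − (tr M) λ + det M.
tr M = -3 + (-2) = -5.
det M = (-3)·(-2) − (-2)² = 6 − 4 = 2.
Characteristic polynomial: λ² + 5λ + 2 = 0.
Discriminant Δ = (tr M)² − 4·det M = 25 − 8 = 17; √Δ = 4.123106.
λ = (tr M ± √Δ)/2 = (-5 ± 4.123106)/2, giving (tr M − √Δ)/2 = -4.5616 and (tr M + √Δ)/2 = -0.4384.

Eigenvalues sorted in increasing order: [-4.5616, -0.4384].


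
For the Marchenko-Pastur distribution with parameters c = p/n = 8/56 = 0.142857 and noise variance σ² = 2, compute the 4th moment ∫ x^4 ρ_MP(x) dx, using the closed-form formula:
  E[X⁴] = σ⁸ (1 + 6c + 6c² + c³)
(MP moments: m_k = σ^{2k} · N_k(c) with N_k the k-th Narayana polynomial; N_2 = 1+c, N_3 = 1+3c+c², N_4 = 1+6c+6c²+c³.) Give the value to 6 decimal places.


E[X⁴] = σ⁸ (1 + 6c + 6c² + c³) (fourth MP moment). With σ² = 2 (so σ⁸ = 16) and c = 8/56 = 0.142857: E[X⁴] = 16 · (1 + 6·0.142857 + 6·(0.142857)² + (0.142857)³) = 16 · 1.982507.

So E[X^4] = 31.720117.


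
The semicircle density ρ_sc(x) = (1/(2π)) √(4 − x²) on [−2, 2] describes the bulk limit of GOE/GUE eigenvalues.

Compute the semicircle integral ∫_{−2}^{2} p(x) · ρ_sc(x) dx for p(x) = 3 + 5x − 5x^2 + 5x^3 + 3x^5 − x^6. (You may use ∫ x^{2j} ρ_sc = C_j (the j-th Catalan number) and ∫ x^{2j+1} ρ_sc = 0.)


Write p(x) = Σ a_i x^i, split into monomials and integrate each against ρ_sc separately.
Using ∫ x^{2j} ρ_sc = C_j = (1/(j+1)) C(2j, j) (Catalan numbers) and ∫ x^{2j+1} ρ_sc = 0 (odd monomials vanish by symmetry):
  i = 0 (even): a_0 · C_{0} = 3 · 1 = 3
  i = 1 (odd): ∫ x^1 ρ_sc = 0 (vanishes)
  i = 2 (even): a_2 · C_{1} = -5 · 1 = -5
  i = 3 (odd): ∫ x^3 ρ_sc = 0 (vanishes)
  i = 5 (odd): ∫ x^5 ρ_sc = 0 (vanishes)
  i = 6 (even): a_6 · C_{3} = -1 · 5 = -5

Summing the contributions: ∫_{−2}^{2} p(x) ρ_sc(x) dx = 3 + (-5) + (-5) = -7.


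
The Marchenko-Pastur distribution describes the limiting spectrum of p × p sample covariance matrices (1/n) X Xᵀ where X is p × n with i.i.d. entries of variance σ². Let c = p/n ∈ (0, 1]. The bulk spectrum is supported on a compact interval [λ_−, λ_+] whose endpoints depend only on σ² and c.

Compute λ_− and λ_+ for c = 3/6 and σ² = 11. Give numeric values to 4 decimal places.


c = 3/6 = 0.500000; √c = 0.707107.
λ_− = σ² (1 − √c)² = 11 · (1 − 0.707107)² = 11 · (0.292893)² = 0.943651.
λ_+ = σ² (1 + √c)² = 11 · (1 + 0.707107)² = 11 · (1.707107)² = 32.056349.

Rounded to 4 decimal places: λ_− ≈ 0.9437, λ_+ ≈ 32.0563.


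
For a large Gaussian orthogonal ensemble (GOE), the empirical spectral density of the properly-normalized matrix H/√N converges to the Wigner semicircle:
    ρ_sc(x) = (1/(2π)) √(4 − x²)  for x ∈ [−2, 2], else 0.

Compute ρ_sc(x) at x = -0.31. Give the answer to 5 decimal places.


ρ_sc(x) = (1/(2π)) √(4 − x²). With x = -0.31:
  4 − x² = 4 − (-0.31)² = 4 − 0.096100 = 3.903900.
  √(4 − x²) = 1.975829.
  1/(2π) = 0.159155.
  ρ_sc(-0.31) = 0.159155 · 1.975829 = 0.314463.

Rounded to 5 decimal places: ρ_sc(-0.31) ≈ 0.31446.


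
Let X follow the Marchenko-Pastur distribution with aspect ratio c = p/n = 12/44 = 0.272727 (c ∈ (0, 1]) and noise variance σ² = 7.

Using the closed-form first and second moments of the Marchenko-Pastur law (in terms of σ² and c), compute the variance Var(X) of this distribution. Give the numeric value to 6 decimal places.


Recall the MP moments m_1 = E[X] = σ² and m_2 = E[X²] = σ⁴ (1 + c).
m_1 = E[X] = σ² = 7, so m_1² = 49.
m_2 = E[X²] = σ⁴ (1 + c) = 49 · (1 + 0.272727) = 49 · 1.272727 = 62.363636.
(Note m_2 − m_1² simplifies to c · σ⁴ = 0.272727 · 49.)

Var(X) = m_2 − m_1² = 62.363636 − 49 = 13.363636.


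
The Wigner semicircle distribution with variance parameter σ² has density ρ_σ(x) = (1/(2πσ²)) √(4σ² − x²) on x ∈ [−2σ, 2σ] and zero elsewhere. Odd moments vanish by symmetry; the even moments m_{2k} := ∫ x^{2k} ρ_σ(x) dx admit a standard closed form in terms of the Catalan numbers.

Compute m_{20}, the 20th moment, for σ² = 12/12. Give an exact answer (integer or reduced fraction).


By the scaled semicircle moment identity, m_{2k} = σ^{2k} · C_k with k = 10.
C_10 = (1/(k+1)) · C(2k, k) = (1/11) · C(20, 10) = (1/11) · 184756 = 16796.
σ^{2k} = (σ²)^k = (12/12)^10 = 1.

Therefore m_{20} = σ^{20} · C_10 = 1 · 16796 = 16796.


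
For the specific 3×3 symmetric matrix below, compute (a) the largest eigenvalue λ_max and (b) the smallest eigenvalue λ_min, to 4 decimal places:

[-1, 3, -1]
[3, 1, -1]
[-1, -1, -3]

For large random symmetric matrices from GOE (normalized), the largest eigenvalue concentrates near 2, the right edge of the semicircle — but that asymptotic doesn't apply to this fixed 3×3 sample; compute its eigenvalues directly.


Since M is real symmetric, all three eigenvalues are real; they are the roots of det(λI − M) = λ³ − (tr M) λ² + s λ − det M, where s is the sum of the principal 2×2 minors.
tr M = -1 + 1 + (-3) = -3.
s = ((-1)·1 − 3²) + ((-1)·(-3) − (-1)²) + (1·(-3) − (-1)²) = -10 + 2 + (-4) = -12.
det M (expand along row 1) = (-1)·(-4) − 3·(-10) + (-1)·(-2) = 36.
Characteristic polynomial: λ³ + 3λ² − 12λ − 36 = 0.
Substitute λ = y + (tr M)/3 = y − 1.000000 to remove the quadratic term: y³ + p·y + q = 0 with p = s − (tr M)²/3 = -15.000000 and q = −2(tr M)³/27 + (tr M)·s/3 − det M = -22.000000.
Three real roots ⇒ use the trigonometric (Viète) form: r = 2√(−p/3) = 4.472136, φ = arccos(3q/(p·r)) = arccos(0.983870) = 0.179853 rad.
y_k = r·cos(φ/3 − 2πk/3) for k = 0, 1, 2 gives y = 4.464102, -2.000000, -2.464102.
λ_k = y_k − 1.000000 gives λ = 3.4641, -3.0000, -3.4641 (check: the sum is -3.0000 = tr M).

Hence λ_max = 3.4641 and λ_min = -3.4641.


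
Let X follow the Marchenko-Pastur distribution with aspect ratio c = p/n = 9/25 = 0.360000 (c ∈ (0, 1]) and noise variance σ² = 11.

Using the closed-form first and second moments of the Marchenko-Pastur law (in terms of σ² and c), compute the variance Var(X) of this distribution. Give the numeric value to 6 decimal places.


Recall the MP moments m_1 = E[X] = σ² and m_2 = E[X²] = σ⁴ (1 + c).
m_1 = E[X] = σ² = 11, so m_1² = 121.
m_2 = E[X²] = σ⁴ (1 + c) = 121 · (1 + 0.360000) = 121 · 1.360000 = 164.560000.
(Note m_2 − m_1² simplifies to c · σ⁴ = 0.360000 · 121.)

Var(X) = m_2 − m_1² = 164.560000 − 121 = 43.560000.


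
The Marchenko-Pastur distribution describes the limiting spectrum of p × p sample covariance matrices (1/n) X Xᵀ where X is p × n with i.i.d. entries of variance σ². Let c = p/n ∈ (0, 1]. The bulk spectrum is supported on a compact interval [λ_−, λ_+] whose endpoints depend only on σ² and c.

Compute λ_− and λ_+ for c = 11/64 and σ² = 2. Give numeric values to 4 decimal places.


c = 11/64 = 0.171875; √c = 0.414578.
λ_− = σ² (1 − √c)² = 2 · (1 − 0.414578)² = 2 · (0.585422)² = 0.685438.
λ_+ = σ² (1 + √c)² = 2 · (1 + 0.414578)² = 2 · (1.414578)² = 4.002062.

Rounded to 4 decimal places: λ_− ≈ 0.6854, λ_+ ≈ 4.0021.


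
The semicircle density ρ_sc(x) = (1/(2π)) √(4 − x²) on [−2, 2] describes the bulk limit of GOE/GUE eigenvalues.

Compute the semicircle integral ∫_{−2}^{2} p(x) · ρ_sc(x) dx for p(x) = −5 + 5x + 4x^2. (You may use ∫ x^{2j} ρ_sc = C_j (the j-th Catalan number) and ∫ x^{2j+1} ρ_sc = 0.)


Write p(x) = Σ a_i x^i, split into monomials and integrate each against ρ_sc separately.
Using ∫ x^{2j} ρ_sc = C_j = (1/(j+1)) C(2j, j) (Catalan numbers) and ∫ x^{2j+1} ρ_sc = 0 (odd monomials vanish by symmetry):
  i = 0 (even): a_0 · C_{0} = -5 · 1 = -5
  i = 1 (odd): ∫ x^1 ρ_sc = 0 (vanishes)
  i = 2 (even): a_2 · C_{1} = 4 · 1 = 4

Summing the contributions: ∫_{−2}^{2} p(x) ρ_sc(x) dx = (-5) + 4 = -1.


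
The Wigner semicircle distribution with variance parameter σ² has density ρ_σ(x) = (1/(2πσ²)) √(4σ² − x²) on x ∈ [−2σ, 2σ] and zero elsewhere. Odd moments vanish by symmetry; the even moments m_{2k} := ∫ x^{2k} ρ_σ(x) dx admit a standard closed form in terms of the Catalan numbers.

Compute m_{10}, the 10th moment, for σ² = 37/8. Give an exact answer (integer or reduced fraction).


By the scaled semicircle moment identity, m_{2k} = σ^{2k} · C_k with k = 5.
C_5 = (1/(k+1)) · C(2k, k) = (1/6) · C(10, 5) = (1/6) · 252 = 42.
σ^{2k} = (σ²)^k = (37/8)^5 = 69343957/32768.

Therefore m_{10} = σ^{10} · C_5 = (69343957/32768) · 42 = 1456223097/16384.


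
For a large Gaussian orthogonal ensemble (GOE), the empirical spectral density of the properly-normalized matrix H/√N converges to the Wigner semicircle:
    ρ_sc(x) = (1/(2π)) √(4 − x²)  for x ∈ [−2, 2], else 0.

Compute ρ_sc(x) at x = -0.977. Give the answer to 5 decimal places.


ρ_sc(x) = (1/(2π)) √(4 − x²). With x = -0.977:
  4 − x² = 4 − (-0.977)² = 4 − 0.954529 = 3.045471.
  √(4 − x²) = 1.745128.
  1/(2π) = 0.159155.
  ρ_sc(-0.977) = 0.159155 · 1.745128 = 0.277746.

Rounded to 5 decimal places: ρ_sc(-0.977) ≈ 0.27775.


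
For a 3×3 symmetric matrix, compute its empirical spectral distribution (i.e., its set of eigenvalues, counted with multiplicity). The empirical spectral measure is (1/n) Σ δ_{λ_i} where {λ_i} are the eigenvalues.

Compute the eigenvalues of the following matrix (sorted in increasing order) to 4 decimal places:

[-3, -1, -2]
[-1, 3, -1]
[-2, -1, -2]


Since M is real symmetric, all three eigenvalues are real; they are the roots of det(λI − M) = λ³ − (tr M) λ² + s λ − det M, where s is the sum of the principal 2×2 minors.
tr M = -3 + 3 + (-2) = -2.
s = ((-3)·3 − (-1)²) + ((-3)·(-2) − (-2)²) + (3·(-2) − (-1)²) = -10 + 2 + (-7) = -15.
det M (expand along row 1) = (-3)·(-7) − (-1)·0 + (-2)·7 = 7.
Characteristic polynomial: λ³ + 2λ² − 15λ − 7 = 0.
Substitute λ = y + (tr M)/3 = y − 0.666667 to remove the quadratic term: y³ + p·y + q = 0 with p = s − (tr M)²/3 = -16.333333 and q = −2(tr M)³/27 + (tr M)·s/3 − det M = 3.592593.
Three real roots ⇒ use the trigonometric (Viète) form: r = 2√(−p/3) = 4.666667, φ = arccos(3q/(p·r)) = arccos(-0.141399) = 1.712671 rad.
y_k = r·cos(φ/3 − 2πk/3) for k = 0, 1, 2 gives y = 3.926627, 0.220612, -4.147239.
λ_k = y_k − 0.666667 gives λ = 3.2600, -0.4461, -4.8139 (check: the sum is -2.0000 = tr M).

Eigenvalues sorted in increasing order: [-4.8139, -0.4461, 3.2600].


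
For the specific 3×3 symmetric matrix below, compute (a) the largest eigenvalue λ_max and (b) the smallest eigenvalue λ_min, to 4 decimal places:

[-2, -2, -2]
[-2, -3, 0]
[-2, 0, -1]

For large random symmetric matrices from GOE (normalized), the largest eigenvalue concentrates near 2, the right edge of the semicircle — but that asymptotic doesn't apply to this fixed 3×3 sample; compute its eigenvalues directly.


Since M is real symmetric, all three eigenvalues are real; they are the roots of det(λI − M) = λ³ − (tr M) λ² + s λ − det M, where s is the sum of the principal 2×2 minors.
tr M = -2 + (-3) + (-1) = -6.
s = ((-2)·(-3) − (-2)²) + ((-2)·(-1) − (-2)²) + ((-3)·(-1) − 0²) = 2 + (-2) + 3 = 3.
det M (expand along row 1) = (-2)·3 − (-2)·2 + (-2)·(-6) = 10.
Characteristic polynomial: λ³ + 6λ² + 3λ − 10 = 0.
Substitute λ = y + (tr M)/3 = y − 2.000000 to remove the quadratic term: y³ + p·y + q = 0 with p = s − (tr M)²/3 = -9.000000 and q = −2(tr M)³/27 + (tr M)·s/3 − det M = 0.000000.
Three real roots ⇒ use the trigonometric (Viète) form: r = 2√(−p/3) = 3.464102, φ = arccos(3q/(p·r)) = arccos(0.000000) = 1.570796 rad.
y_k = r·cos(φ/3 − 2πk/3) for k = 0, 1, 2 gives y = 3.000000, 0.000000, -3.000000.
λ_k = y_k − 2.000000 gives λ = 1.0000, -2.0000, -5.0000 (check: the sum is -6.0000 = tr M).

Hence λ_max = 1.0000 and λ_min = -5.0000.


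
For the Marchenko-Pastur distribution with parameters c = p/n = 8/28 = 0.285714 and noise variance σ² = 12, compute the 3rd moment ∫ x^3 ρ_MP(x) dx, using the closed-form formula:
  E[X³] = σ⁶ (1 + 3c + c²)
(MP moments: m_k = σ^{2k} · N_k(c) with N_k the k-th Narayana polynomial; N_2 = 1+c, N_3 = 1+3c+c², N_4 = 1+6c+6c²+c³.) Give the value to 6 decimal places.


E[X³] = σ⁶ (1 + 3c + c²) (third MP moment). With σ² = 12 (so σ⁶ = 1728) and c = 8/28 = 0.285714: E[X³] = 1728 · (1 + 3·0.285714 + (0.285714)²) = 1728 · 1.938776.

So E[X^3] = 3350.204082.


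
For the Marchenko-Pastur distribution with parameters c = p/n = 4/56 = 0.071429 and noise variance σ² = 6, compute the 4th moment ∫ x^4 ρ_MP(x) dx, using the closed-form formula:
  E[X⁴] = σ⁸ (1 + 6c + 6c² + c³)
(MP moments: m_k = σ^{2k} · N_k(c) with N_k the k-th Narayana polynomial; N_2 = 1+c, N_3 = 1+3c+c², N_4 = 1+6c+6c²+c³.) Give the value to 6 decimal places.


E[X⁴] = σ⁸ (1 + 6c + 6c² + c³) (fourth MP moment). With σ² = 6 (so σ⁸ = 1296) and c = 4/56 = 0.071429: E[X⁴] = 1296 · (1 + 6·0.071429 + 6·(0.071429)² + (0.071429)³) = 1296 · 1.459548.

So E[X^4] = 1891.574344.


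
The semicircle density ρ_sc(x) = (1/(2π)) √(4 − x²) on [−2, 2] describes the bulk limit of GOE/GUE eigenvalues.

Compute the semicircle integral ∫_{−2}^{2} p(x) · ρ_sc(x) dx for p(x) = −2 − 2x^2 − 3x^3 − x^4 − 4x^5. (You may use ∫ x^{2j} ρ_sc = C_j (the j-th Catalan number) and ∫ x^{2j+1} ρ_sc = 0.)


Write p(x) = Σ a_i x^i, split into monomials and integrate each against ρ_sc separately.
Using ∫ x^{2j} ρ_sc = C_j = (1/(j+1)) C(2j, j) (Catalan numbers) and ∫ x^{2j+1} ρ_sc = 0 (odd monomials vanish by symmetry):
  i = 0 (even): a_0 · C_{0} = -2 · 1 = -2
  i = 2 (even): a_2 · C_{1} = -2 · 1 = -2
  i = 3 (odd): ∫ x^3 ρ_sc = 0 (vanishes)
  i = 4 (even): a_4 · C_{2} = -1 · 2 = -2
  i = 5 (odd): ∫ x^5 ρ_sc = 0 (vanishes)

Summing the contributions: ∫_{−2}^{2} p(x) ρ_sc(x) dx = (-2) + (-2) + (-2) = -6.


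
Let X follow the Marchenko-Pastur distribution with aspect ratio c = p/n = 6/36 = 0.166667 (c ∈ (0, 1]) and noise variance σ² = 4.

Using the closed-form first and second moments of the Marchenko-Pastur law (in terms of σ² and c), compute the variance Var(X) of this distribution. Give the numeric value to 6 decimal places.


Recall the MP moments m_1 = E[X] = σ² and m_2 = E[X²] = σ⁴ (1 + c).
m_1 = E[X] = σ² = 4, so m_1² = 16.
m_2 = E[X²] = σ⁴ (1 + c) = 16 · (1 + 0.166667) = 16 · 1.166667 = 18.666667.
(Note m_2 − m_1² simplifies to c · σ⁴ = 0.166667 · 16.)

Var(X) = m_2 − m_1² = 18.666667 − 16 = 2.666667.


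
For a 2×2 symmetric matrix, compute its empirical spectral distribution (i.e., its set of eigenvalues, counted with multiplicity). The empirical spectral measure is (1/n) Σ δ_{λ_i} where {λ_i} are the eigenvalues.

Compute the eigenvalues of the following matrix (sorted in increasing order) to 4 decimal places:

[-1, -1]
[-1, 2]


Since M is real symmetric, both eigenvalues are real; they are the roots of det(λI − M) = λ² − (tr M) λ + det M.
tr M = -1 + 2 = 1.
det M = (-1)·2 − (-1)² = -2 − 1 = -3.
Characteristic polynomial: λ² − λ − 3 = 0.
Discriminant Δ = (tr M)² − 4·det M = 1 − (-12) = 13; √Δ = 3.605551.
λ = (tr M ± √Δ)/2 = (1 ± 3.605551)/2, giving (tr M − √Δ)/2 = -1.3028 and (tr M + √Δ)/2 = 2.3028.

Eigenvalues sorted in increasing order: [-1.3028, 2.3028].


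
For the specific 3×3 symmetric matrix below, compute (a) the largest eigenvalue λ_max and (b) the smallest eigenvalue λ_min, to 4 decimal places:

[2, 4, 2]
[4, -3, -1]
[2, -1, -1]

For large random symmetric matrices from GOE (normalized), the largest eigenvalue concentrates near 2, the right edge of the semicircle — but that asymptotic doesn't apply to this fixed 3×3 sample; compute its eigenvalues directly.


Since M is real symmetric, all three eigenvalues are real; they are the roots of det(λI − M) = λ³ − (tr M) λ² + s λ − det M, where s is the sum of the principal 2×2 minors.
tr M = 2 + (-3) + (-1) = -2.
s = (2·(-3) − 4²) + (2·(-1) − 2²) + ((-3)·(-1) − (-1)²) = -22 + (-6) + 2 = -26.
det M (expand along row 1) = 2·2 − 4·(-2) + 2·2 = 16.
Characteristic polynomial: λ³ + 2λ² − 26λ − 16 = 0.
Substitute λ = y + (tr M)/3 = y − 0.666667 to remove the quadratic term: y³ + p·y + q = 0 with p = s − (tr M)²/3 = -27.333333 and q = −2(tr M)³/27 + (tr M)·s/3 − det M = 1.925926.
Three real roots ⇒ use the trigonometric (Viète) form: r = 2√(−p/3) = 6.036923, φ = arccos(3q/(p·r)) = arccos(-0.035015) = 1.605818 rad.
y_k = r·cos(φ/3 − 2πk/3) for k = 0, 1, 2 gives y = 5.192536, 0.070474, -5.263010.
λ_k = y_k − 0.666667 gives λ = 4.5259, -0.5962, -5.9297 (check: the sum is -2.0000 = tr M).

Hence λ_max = 4.5259 and λ_min = -5.9297.


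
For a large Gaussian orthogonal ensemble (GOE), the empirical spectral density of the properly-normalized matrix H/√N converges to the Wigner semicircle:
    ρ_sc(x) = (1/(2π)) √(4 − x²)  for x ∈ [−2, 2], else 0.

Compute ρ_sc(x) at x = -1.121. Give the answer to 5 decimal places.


ρ_sc(x) = (1/(2π)) √(4 − x²). With x = -1.121:
  4 − x² = 4 − (-1.121)² = 4 − 1.256641 = 2.743359.
  √(4 − x²) = 1.656309.
  1/(2π) = 0.159155.
  ρ_sc(-1.121) = 0.159155 · 1.656309 = 0.263610.

Rounded to 5 decimal places: ρ_sc(-1.121) ≈ 0.26361.


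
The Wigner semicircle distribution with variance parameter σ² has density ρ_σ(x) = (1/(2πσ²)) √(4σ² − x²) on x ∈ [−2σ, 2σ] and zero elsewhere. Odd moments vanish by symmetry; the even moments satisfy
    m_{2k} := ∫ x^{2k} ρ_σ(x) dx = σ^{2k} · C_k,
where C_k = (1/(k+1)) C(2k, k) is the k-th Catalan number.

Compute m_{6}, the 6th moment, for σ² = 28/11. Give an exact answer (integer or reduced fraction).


By the scaled semicircle moment identity, m_{2k} = σ^{2k} · C_k with k = 3.
C_3 = (1/(k+1)) · C(2k, k) = (1/4) · C(6, 3) = (1/4) · 20 = 5.
σ^{2k} = (σ²)^k = (28/11)^3 = 21952/1331.

Therefore m_{6} = σ^{6} · C_3 = (21952/1331) · 5 = 109760/1331.


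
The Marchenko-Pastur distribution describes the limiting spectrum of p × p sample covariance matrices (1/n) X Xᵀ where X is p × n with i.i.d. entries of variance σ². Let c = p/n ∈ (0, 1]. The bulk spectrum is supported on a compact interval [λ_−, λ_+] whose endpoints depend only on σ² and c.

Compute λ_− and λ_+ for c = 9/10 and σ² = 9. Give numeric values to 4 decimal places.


c = 9/10 = 0.900000; √c = 0.948683.
λ_− = σ² (1 − √c)² = 9 · (1 − 0.948683)² = 9 · (0.051317)² = 0.023701.
λ_+ = σ² (1 + √c)² = 9 · (1 + 0.948683)² = 9 · (1.948683)² = 34.176299.

Rounded to 4 decimal places: λ_− ≈ 0.0237, λ_+ ≈ 34.1763.


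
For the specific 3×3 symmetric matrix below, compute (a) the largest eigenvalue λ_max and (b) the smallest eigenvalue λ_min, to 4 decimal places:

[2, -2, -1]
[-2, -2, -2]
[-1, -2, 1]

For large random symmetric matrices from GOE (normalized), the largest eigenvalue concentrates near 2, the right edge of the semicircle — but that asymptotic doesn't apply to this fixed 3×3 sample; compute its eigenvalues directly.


Since M is real symmetric, all three eigenvalues are real; they are the roots of det(λI − M) = λ³ − (tr M) λ² + s λ − det M, where s is the sum of the principal 2×2 minors.
tr M = 2 + (-2) + 1 = 1.
s = (2·(-2) − (-2)²) + (2·1 − (-1)²) + ((-2)·1 − (-2)²) = -8 + 1 + (-6) = -13.
det M (expand along row 1) = 2·(-6) − (-2)·(-4) + (-1)·2 = -22.
Characteristic polynomial: λ³ − λ² − 13λ + 22 = 0.
Substitute λ = y + (tr M)/3 = y + 0.333333 to remove the quadratic term: y³ + p·y + q = 0 with p = s − (tr M)²/3 = -13.333333 and q = −2(tr M)³/27 + (tr M)·s/3 − det M = 17.592593.
Three real roots ⇒ use the trigonometric (Viète) form: r = 2√(−p/3) = 4.216370, φ = arccos(3q/(p·r)) = arccos(-0.938801) = 2.789930 rad.
y_k = r·cos(φ/3 − 2πk/3) for k = 0, 1, 2 gives y = 2.520769, 1.666667, -4.187435.
λ_k = y_k + 0.333333 gives λ = 2.8541, 2.0000, -3.8541 (check: the sum is 1.0000 = tr M).

Hence λ_max = 2.8541 and λ_min = -3.8541.
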